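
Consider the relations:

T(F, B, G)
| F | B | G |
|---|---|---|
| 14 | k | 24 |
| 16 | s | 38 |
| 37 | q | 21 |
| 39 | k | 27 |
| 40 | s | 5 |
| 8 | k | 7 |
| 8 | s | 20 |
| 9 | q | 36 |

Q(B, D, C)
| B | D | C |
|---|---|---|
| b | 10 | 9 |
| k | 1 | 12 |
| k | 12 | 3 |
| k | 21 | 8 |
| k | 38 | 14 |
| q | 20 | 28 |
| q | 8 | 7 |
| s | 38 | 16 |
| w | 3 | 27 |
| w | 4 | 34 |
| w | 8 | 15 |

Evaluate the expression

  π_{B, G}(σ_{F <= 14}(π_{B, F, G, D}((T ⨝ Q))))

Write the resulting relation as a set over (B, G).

Joining T and Q on B yields {(14, k, 24, 1, 12), (14, k, 24, 12, 3), (14, k, 24, 21, 8), (14, k, 24, 38, 14), (16, s, 38, 38, 16), (37, q, 21, 20, 28), (37, q, 21, 8, 7), (39, k, 27, 1, 12), (39, k, 27, 12, 3), (39, k, 27, 21, 8), (39, k, 27, 38, 14), (40, s, 5, 38, 16), (8, k, 7, 1, 12), (8, k, 7, 12, 3), (8, k, 7, 21, 8), (8, k, 7, 38, 14), (8, s, 20, 38, 16), (9, q, 36, 20, 28), (9, q, 36, 8, 7)}.
Keep only column(s) B, F, G, D: {(k, 14, 24, 1), (k, 14, 24, 12), (k, 14, 24, 21), (k, 14, 24, 38), (k, 39, 27, 1), (k, 39, 27, 12), (k, 39, 27, 21), (k, 39, 27, 38), (k, 8, 7, 1), (k, 8, 7, 12), (k, 8, 7, 21), (k, 8, 7, 38), (q, 37, 21, 20), (q, 37, 21, 8), (q, 9, 36, 20), (q, 9, 36, 8), (s, 16, 38, 38), (s, 40, 5, 38), (s, 8, 20, 38)}
Selection F <= 14: {(k, 14, 24, 1), (k, 14, 24, 12), (k, 14, 24, 21), (k, 14, 24, 38), (k, 8, 7, 1), (k, 8, 7, 12), (k, 8, 7, 21), (k, 8, 7, 38), (q, 9, 36, 20), (q, 9, 36, 8), (s, 8, 20, 38)}
Keep only column(s) B, G (7 duplicate(s) eliminated): {(k, 24), (k, 7), (q, 36), (s, 20)}

{(k, 24), (k, 7), (q, 36), (s, 20)}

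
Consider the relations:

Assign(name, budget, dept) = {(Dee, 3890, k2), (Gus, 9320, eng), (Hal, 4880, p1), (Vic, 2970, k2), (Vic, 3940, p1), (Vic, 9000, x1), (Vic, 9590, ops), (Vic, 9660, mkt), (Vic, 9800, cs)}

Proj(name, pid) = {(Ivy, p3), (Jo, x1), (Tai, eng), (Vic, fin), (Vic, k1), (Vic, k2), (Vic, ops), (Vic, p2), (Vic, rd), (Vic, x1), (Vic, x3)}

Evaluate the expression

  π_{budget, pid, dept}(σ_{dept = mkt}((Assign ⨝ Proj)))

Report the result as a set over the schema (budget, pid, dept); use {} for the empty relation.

{(9660, fin, mkt), (9660, k1, mkt), (9660, k2, mkt), (9660, ops, mkt), (9660, p2, mkt), (9660, rd, mkt), (9660, x1, mkt), (9660, x3, mkt)}

Natural join on name: {(Vic, 2970, k2, fin), (Vic, 2970, k2, k1), (Vic, 2970, k2, k2), (Vic, 2970, k2, ops), (Vic, 2970, k2, p2), (Vic, 2970, k2, rd), (Vic, 2970, k2, x1), (Vic, 2970, k2, x3), (Vic, 3940, p1, fin), (Vic, 3940, p1, k1), (Vic, 3940, p1, k2), (Vic, 3940, p1, ops), (Vic, 3940, p1, p2), (Vic, 3940, p1, rd), (Vic, 3940, p1, x1), (Vic, 3940, p1, x3), (Vic, 9000, x1, fin), (Vic, 9000, x1, k1), (Vic, 9000, x1, k2), (Vic, 9000, x1, ops), (Vic, 9000, x1, p2), (Vic, 9000, x1, rd), (Vic, 9000, x1, x1), (Vic, 9000, x1, x3), (Vic, 9590, ops, fin), (Vic, 9590, ops, k1), (Vic, 9590, ops, k2), (Vic, 9590, ops, ops), (Vic, 9590, ops, p2), (Vic, 9590, ops, rd), (Vic, 9590, ops, x1), (Vic, 9590, ops, x3), (Vic, 9660, mkt, fin), (Vic, 9660, mkt, k1), (Vic, 9660, mkt, k2), (Vic, 9660, mkt, ops), (Vic, 9660, mkt, p2), (Vic, 9660, mkt, rd), (Vic, 9660, mkt, x1), (Vic, 9660, mkt, x3), (Vic, 9800, cs, fin), (Vic, 9800, cs, k1), (Vic, 9800, cs, k2), (Vic, 9800, cs, ops), (Vic, 9800, cs, p2), (Vic, 9800, cs, rd), (Vic, 9800, cs, x1), (Vic, 9800, cs, x3)}
σ[dept = mkt]: keep tuples satisfying dept = mkt → {(Vic, 9660, mkt, fin), (Vic, 9660, mkt, k1), (Vic, 9660, mkt, k2), (Vic, 9660, mkt, ops), (Vic, 9660, mkt, p2), (Vic, 9660, mkt, rd), (Vic, 9660, mkt, x1), (Vic, 9660, mkt, x3)}
Projecting to budget, pid, dept: {(9660, fin, mkt), (9660, k1, mkt), (9660, k2, mkt), (9660, ops, mkt), (9660, p2, mkt), (9660, rd, mkt), (9660, x1, mkt), (9660, x3, mkt)}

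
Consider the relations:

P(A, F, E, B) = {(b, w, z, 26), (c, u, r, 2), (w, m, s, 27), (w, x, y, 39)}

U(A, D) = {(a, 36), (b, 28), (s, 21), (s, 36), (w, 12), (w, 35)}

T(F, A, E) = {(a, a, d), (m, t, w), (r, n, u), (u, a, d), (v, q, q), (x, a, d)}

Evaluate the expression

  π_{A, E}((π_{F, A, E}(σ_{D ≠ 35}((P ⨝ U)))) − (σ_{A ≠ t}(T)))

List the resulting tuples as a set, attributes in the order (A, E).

{(b, z), (w, s), (w, y)}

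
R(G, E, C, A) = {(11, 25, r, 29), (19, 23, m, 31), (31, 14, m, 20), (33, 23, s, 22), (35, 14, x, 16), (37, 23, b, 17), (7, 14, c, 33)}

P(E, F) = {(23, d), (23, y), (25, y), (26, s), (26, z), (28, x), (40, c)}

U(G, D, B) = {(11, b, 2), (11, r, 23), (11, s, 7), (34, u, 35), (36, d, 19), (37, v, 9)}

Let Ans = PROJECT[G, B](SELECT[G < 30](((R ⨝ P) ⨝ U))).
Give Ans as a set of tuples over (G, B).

R ⋈ P (natural join on E): {(11, 25, r, 29, y), (19, 23, m, 31, d), (19, 23, m, 31, y), (33, 23, s, 22, d), (33, 23, s, 22, y), (37, 23, b, 17, d), (37, 23, b, 17, y)}
(R ⨝ P) ⋈ U (natural join on G): {(11, 25, r, 29, y, b, 2), (11, 25, r, 29, y, r, 23), (11, 25, r, 29, y, s, 7), (37, 23, b, 17, d, v, 9), (37, 23, b, 17, y, v, 9)}
Selection G < 30: {(11, 25, r, 29, y, b, 2), (11, 25, r, 29, y, r, 23), (11, 25, r, 29, y, s, 7)}
π[G, B]: project onto (G, B) → {(11, 2), (11, 23), (11, 7)}

{(11, 2), (11, 23), (11, 7)}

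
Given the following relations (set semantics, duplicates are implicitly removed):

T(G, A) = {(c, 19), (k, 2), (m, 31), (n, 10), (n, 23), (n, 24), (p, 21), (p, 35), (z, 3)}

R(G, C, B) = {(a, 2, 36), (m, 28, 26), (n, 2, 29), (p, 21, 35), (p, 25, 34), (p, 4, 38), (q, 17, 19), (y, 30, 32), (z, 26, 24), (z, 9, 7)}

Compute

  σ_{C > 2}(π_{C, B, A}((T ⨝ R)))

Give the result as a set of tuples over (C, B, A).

{(21, 35, 21), (21, 35, 35), (25, 34, 21), (25, 34, 35), (26, 24, 3), (28, 26, 31), (4, 38, 21), (4, 38, 35), (9, 7, 3)}

T ⋈ R (natural join on G): {(m, 31, 28, 26), (n, 10, 2, 29), (n, 23, 2, 29), (n, 24, 2, 29), (p, 21, 21, 35), (p, 21, 25, 34), (p, 21, 4, 38), (p, 35, 21, 35), (p, 35, 25, 34), (p, 35, 4, 38), (z, 3, 26, 24), (z, 3, 9, 7)}
Projecting to C, B, A: {(2, 29, 10), (2, 29, 23), (2, 29, 24), (21, 35, 21), (21, 35, 35), (25, 34, 21), (25, 34, 35), (26, 24, 3), (28, 26, 31), (4, 38, 21), (4, 38, 35), (9, 7, 3)}
σ[C > 2]: keep tuples satisfying C > 2 → {(21, 35, 21), (21, 35, 35), (25, 34, 21), (25, 34, 35), (26, 24, 3), (28, 26, 31), (4, 38, 21), (4, 38, 35), (9, 7, 3)}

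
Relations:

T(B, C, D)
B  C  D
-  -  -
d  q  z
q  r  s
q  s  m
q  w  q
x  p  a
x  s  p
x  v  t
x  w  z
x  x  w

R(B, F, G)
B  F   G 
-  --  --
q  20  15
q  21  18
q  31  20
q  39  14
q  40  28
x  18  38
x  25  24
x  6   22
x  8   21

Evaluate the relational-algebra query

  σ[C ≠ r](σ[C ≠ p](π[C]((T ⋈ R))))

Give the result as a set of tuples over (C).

Natural join on B: {(q, r, s, 20, 15), (q, r, s, 21, 18), (q, r, s, 31, 20), (q, r, s, 39, 14), (q, r, s, 40, 28), (q, s, m, 20, 15), (q, s, m, 21, 18), (q, s, m, 31, 20), (q, s, m, 39, 14), (q, s, m, 40, 28), (q, w, q, 20, 15), (q, w, q, 21, 18), (q, w, q, 31, 20), (q, w, q, 39, 14), (q, w, q, 40, 28), (x, p, a, 18, 38), (x, p, a, 25, 24), (x, p, a, 6, 22), (x, p, a, 8, 21), (x, s, p, 18, 38), (x, s, p, 25, 24), (x, s, p, 6, 22), (x, s, p, 8, 21), (x, v, t, 18, 38), (x, v, t, 25, 24), (x, v, t, 6, 22), (x, v, t, 8, 21), (x, w, z, 18, 38), (x, w, z, 25, 24), (x, w, z, 6, 22), (x, w, z, 8, 21), (x, x, w, 18, 38), (x, x, w, 25, 24), (x, x, w, 6, 22), (x, x, w, 8, 21)}
π_{C} gives {p, r, s, v, w, x} (29 duplicate(s) eliminated).
Filtering on C ≠ p leaves {r, s, v, w, x}.
Filtering on C ≠ r leaves {s, v, w, x}.

{s, v, w, x}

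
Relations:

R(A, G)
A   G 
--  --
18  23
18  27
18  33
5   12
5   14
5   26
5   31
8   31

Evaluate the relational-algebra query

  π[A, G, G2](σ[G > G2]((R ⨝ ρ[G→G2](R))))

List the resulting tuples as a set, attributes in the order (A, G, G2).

ρ[G→G2]: schema becomes (A, G2); tuples unchanged.
Joining R and ρ[G→G2](R) on A yields {(18, 23, 23), (18, 23, 27), (18, 23, 33), (18, 27, 23), (18, 27, 27), (18, 27, 33), (18, 33, 23), (18, 33, 27), (18, 33, 33), (5, 12, 12), (5, 12, 14), (5, 12, 26), (5, 12, 31), (5, 14, 12), (5, 14, 14), (5, 14, 26), (5, 14, 31), (5, 26, 12), (5, 26, 14), (5, 26, 26), (5, 26, 31), (5, 31, 12), (5, 31, 14), (5, 31, 26), (5, 31, 31), (8, 31, 31)}.
Apply σ_{G > G2}; surviving tuples: {(18, 27, 23), (18, 33, 23), (18, 33, 27), (5, 14, 12), (5, 26, 12), (5, 26, 14), (5, 31, 12), (5, 31, 14), (5, 31, 26)}
π[A, G, G2]: project onto (A, G, G2) → {(18, 27, 23), (18, 33, 23), (18, 33, 27), (5, 14, 12), (5, 26, 12), (5, 26, 14), (5, 31, 12), (5, 31, 14), (5, 31, 26)}

{(18, 27, 23), (18, 33, 23), (18, 33, 27), (5, 14, 12), (5, 26, 12), (5, 26, 14), (5, 31, 12), (5, 31, 14), (5, 31, 26)}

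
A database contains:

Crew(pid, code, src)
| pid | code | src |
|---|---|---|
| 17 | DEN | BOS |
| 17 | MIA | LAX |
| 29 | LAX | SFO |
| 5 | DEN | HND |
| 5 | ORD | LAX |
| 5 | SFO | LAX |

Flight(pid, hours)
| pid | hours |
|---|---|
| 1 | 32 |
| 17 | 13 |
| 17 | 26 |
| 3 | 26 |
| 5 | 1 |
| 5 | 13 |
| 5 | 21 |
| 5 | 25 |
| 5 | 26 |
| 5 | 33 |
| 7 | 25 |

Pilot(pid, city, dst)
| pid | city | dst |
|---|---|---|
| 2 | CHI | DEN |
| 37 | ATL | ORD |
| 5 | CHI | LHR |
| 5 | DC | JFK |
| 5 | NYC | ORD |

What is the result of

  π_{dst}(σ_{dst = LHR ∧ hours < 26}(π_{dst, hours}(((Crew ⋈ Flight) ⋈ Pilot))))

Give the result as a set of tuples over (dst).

Joining Crew and Flight on pid yields {(17, DEN, BOS, 13), (17, DEN, BOS, 26), (17, MIA, LAX, 13), (17, MIA, LAX, 26), (5, DEN, HND, 1), (5, DEN, HND, 13), (5, DEN, HND, 21), (5, DEN, HND, 25), (5, DEN, HND, 26), (5, DEN, HND, 33), (5, ORD, LAX, 1), (5, ORD, LAX, 13), (5, ORD, LAX, 21), (5, ORD, LAX, 25), (5, ORD, LAX, 26), (5, ORD, LAX, 33), (5, SFO, LAX, 1), (5, SFO, LAX, 13), (5, SFO, LAX, 21), (5, SFO, LAX, 25), (5, SFO, LAX, 26), (5, SFO, LAX, 33)}.
Joining (Crew ⋈ Flight) and Pilot on pid yields {(5, DEN, HND, 1, CHI, LHR), (5, DEN, HND, 1, DC, JFK), (5, DEN, HND, 1, NYC, ORD), (5, DEN, HND, 13, CHI, LHR), (5, DEN, HND, 13, DC, JFK), (5, DEN, HND, 13, NYC, ORD), (5, DEN, HND, 21, CHI, LHR), (5, DEN, HND, 21, DC, JFK), (5, DEN, HND, 21, NYC, ORD), (5, DEN, HND, 25, CHI, LHR), (5, DEN, HND, 25, DC, JFK), (5, DEN, HND, 25, NYC, ORD), (5, DEN, HND, 26, CHI, LHR), (5, DEN, HND, 26, DC, JFK), (5, DEN, HND, 26, NYC, ORD), (5, DEN, HND, 33, CHI, LHR), (5, DEN, HND, 33, DC, JFK), (5, DEN, HND, 33, NYC, ORD), (5, ORD, LAX, 1, CHI, LHR), (5, ORD, LAX, 1, DC, JFK), (5, ORD, LAX, 1, NYC, ORD), (5, ORD, LAX, 13, CHI, LHR), (5, ORD, LAX, 13, DC, JFK), (5, ORD, LAX, 13, NYC, ORD), (5, ORD, LAX, 21, CHI, LHR), (5, ORD, LAX, 21, DC, JFK), (5, ORD, LAX, 21, NYC, ORD), (5, ORD, LAX, 25, CHI, LHR), (5, ORD, LAX, 25, DC, JFK), (5, ORD, LAX, 25, NYC, ORD), (5, ORD, LAX, 26, CHI, LHR), (5, ORD, LAX, 26, DC, JFK), (5, ORD, LAX, 26, NYC, ORD), (5, ORD, LAX, 33, CHI, LHR), (5, ORD, LAX, 33, DC, JFK), (5, ORD, LAX, 33, NYC, ORD), (5, SFO, LAX, 1, CHI, LHR), (5, SFO, LAX, 1, DC, JFK), (5, SFO, LAX, 1, NYC, ORD), (5, SFO, LAX, 13, CHI, LHR), (5, SFO, LAX, 13, DC, JFK), (5, SFO, LAX, 13, NYC, ORD), (5, SFO, LAX, 21, CHI, LHR), (5, SFO, LAX, 21, DC, JFK), (5, SFO, LAX, 21, NYC, ORD), (5, SFO, LAX, 25, CHI, LHR), (5, SFO, LAX, 25, DC, JFK), (5, SFO, LAX, 25, NYC, ORD), (5, SFO, LAX, 26, CHI, LHR), (5, SFO, LAX, 26, DC, JFK), (5, SFO, LAX, 26, NYC, ORD), (5, SFO, LAX, 33, CHI, LHR), (5, SFO, LAX, 33, DC, JFK), (5, SFO, LAX, 33, NYC, ORD)}.
Projecting to dst, hours (36 duplicate(s) eliminated): {(JFK, 1), (JFK, 13), (JFK, 21), (JFK, 25), (JFK, 26), (JFK, 33), (LHR, 1), (LHR, 13), (LHR, 21), (LHR, 25), (LHR, 26), (LHR, 33), (ORD, 1), (ORD, 13), (ORD, 21), (ORD, 25), (ORD, 26), (ORD, 33)}
σ[dst = LHR ∧ hours < 26]: keep tuples satisfying dst = LHR ∧ hours < 26 → {(LHR, 1), (LHR, 13), (LHR, 21), (LHR, 25)}
Projecting to dst (3 duplicate(s) eliminated): {LHR}

{LHR}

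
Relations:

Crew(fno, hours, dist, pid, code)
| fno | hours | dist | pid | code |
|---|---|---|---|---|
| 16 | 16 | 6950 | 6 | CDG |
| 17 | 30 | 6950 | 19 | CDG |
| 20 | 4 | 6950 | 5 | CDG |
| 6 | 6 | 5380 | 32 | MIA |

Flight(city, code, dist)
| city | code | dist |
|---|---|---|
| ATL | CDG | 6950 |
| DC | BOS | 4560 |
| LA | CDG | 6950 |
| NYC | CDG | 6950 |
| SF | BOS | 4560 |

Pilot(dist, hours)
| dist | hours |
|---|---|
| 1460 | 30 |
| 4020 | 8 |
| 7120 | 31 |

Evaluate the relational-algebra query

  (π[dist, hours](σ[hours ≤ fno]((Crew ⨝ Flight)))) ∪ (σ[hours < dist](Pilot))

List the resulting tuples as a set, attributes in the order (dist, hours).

{(1460, 30), (4020, 8), (6950, 16), (6950, 4), (7120, 31)}

Joining Crew and Flight on dist, code yields {(16, 16, 6950, 6, CDG, ATL), (16, 16, 6950, 6, CDG, LA), (16, 16, 6950, 6, CDG, NYC), (17, 30, 6950, 19, CDG, ATL), (17, 30, 6950, 19, CDG, LA), (17, 30, 6950, 19, CDG, NYC), (20, 4, 6950, 5, CDG, ATL), (20, 4, 6950, 5, CDG, LA), (20, 4, 6950, 5, CDG, NYC)}.
Filtering on hours ≤ fno leaves {(16, 16, 6950, 6, CDG, ATL), (16, 16, 6950, 6, CDG, LA), (16, 16, 6950, 6, CDG, NYC), (20, 4, 6950, 5, CDG, ATL), (20, 4, 6950, 5, CDG, LA), (20, 4, 6950, 5, CDG, NYC)}.
Keep only column(s) dist, hours (4 duplicate(s) eliminated): {(6950, 16), (6950, 4)}
Filtering on hours < dist leaves {(1460, 30), (4020, 8), (7120, 31)}.
Union: {(6950, 16), (6950, 4)} with {(1460, 30), (4020, 8), (7120, 31)} → {(1460, 30), (4020, 8), (6950, 16), (6950, 4), (7120, 31)}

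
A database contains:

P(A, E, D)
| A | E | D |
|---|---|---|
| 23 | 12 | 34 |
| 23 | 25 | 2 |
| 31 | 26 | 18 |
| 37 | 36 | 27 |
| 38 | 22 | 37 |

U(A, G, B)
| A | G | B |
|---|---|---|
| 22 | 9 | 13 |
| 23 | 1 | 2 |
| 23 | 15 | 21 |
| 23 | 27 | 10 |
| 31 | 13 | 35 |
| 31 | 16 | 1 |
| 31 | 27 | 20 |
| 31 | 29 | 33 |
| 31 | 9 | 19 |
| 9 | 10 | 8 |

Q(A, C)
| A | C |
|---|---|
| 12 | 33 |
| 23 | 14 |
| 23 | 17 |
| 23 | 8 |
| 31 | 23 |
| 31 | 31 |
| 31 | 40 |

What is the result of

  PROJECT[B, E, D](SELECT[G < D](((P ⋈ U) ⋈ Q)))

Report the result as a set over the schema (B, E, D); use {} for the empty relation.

Natural join on A: {(23, 12, 34, 1, 2), (23, 12, 34, 15, 21), (23, 12, 34, 27, 10), (23, 25, 2, 1, 2), (23, 25, 2, 15, 21), (23, 25, 2, 27, 10), (31, 26, 18, 13, 35), (31, 26, 18, 16, 1), (31, 26, 18, 27, 20), (31, 26, 18, 29, 33), (31, 26, 18, 9, 19)}
Natural join on A: {(23, 12, 34, 1, 2, 14), (23, 12, 34, 1, 2, 17), (23, 12, 34, 1, 2, 8), (23, 12, 34, 15, 21, 14), (23, 12, 34, 15, 21, 17), (23, 12, 34, 15, 21, 8), (23, 12, 34, 27, 10, 14), (23, 12, 34, 27, 10, 17), (23, 12, 34, 27, 10, 8), (23, 25, 2, 1, 2, 14), (23, 25, 2, 1, 2, 17), (23, 25, 2, 1, 2, 8), (23, 25, 2, 15, 21, 14), (23, 25, 2, 15, 21, 17), (23, 25, 2, 15, 21, 8), (23, 25, 2, 27, 10, 14), (23, 25, 2, 27, 10, 17), (23, 25, 2, 27, 10, 8), (31, 26, 18, 13, 35, 23), (31, 26, 18, 13, 35, 31), (31, 26, 18, 13, 35, 40), (31, 26, 18, 16, 1, 23), (31, 26, 18, 16, 1, 31), (31, 26, 18, 16, 1, 40), (31, 26, 18, 27, 20, 23), (31, 26, 18, 27, 20, 31), (31, 26, 18, 27, 20, 40), (31, 26, 18, 29, 33, 23), (31, 26, 18, 29, 33, 31), (31, 26, 18, 29, 33, 40), (31, 26, 18, 9, 19, 23), (31, 26, 18, 9, 19, 31), (31, 26, 18, 9, 19, 40)}
Filtering on G < D leaves {(23, 12, 34, 1, 2, 14), (23, 12, 34, 1, 2, 17), (23, 12, 34, 1, 2, 8), (23, 12, 34, 15, 21, 14), (23, 12, 34, 15, 21, 17), (23, 12, 34, 15, 21, 8), (23, 12, 34, 27, 10, 14), (23, 12, 34, 27, 10, 17), (23, 12, 34, 27, 10, 8), (23, 25, 2, 1, 2, 14), (23, 25, 2, 1, 2, 17), (23, 25, 2, 1, 2, 8), (31, 26, 18, 13, 35, 23), (31, 26, 18, 13, 35, 31), (31, 26, 18, 13, 35, 40), (31, 26, 18, 16, 1, 23), (31, 26, 18, 16, 1, 31), (31, 26, 18, 16, 1, 40), (31, 26, 18, 9, 19, 23), (31, 26, 18, 9, 19, 31), (31, 26, 18, 9, 19, 40)}.
π_{B, E, D} gives {(1, 26, 18), (10, 12, 34), (19, 26, 18), (2, 12, 34), (2, 25, 2), (21, 12, 34), (35, 26, 18)} (14 duplicate(s) eliminated).

{(1, 26, 18), (10, 12, 34), (19, 26, 18), (2, 12, 34), (2, 25, 2), (21, 12, 34), (35, 26, 18)}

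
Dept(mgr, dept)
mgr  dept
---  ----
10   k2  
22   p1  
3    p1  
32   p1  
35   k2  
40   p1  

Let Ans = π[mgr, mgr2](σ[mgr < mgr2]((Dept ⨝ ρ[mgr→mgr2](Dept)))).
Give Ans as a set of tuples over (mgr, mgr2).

{(10, 35), (22, 32), (22, 40), (3, 22), (3, 32), (3, 40), (32, 40)}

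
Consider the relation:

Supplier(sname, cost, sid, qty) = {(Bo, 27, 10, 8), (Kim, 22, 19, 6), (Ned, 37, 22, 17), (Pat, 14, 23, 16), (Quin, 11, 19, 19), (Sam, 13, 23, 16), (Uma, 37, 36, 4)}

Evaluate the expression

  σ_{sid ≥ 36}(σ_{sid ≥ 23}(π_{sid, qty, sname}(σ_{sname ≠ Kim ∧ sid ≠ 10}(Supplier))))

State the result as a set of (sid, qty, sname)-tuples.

{(36, 4, Uma)}

Filtering on sname ≠ Kim ∧ sid ≠ 10 leaves {(Ned, 37, 22, 17), (Pat, 14, 23, 16), (Quin, 11, 19, 19), (Sam, 13, 23, 16), (Uma, 37, 36, 4)}.
Projecting to sid, qty, sname: {(19, 19, Quin), (22, 17, Ned), (23, 16, Pat), (23, 16, Sam), (36, 4, Uma)}
Filtering on sid ≥ 23 leaves {(23, 16, Pat), (23, 16, Sam), (36, 4, Uma)}.
Filtering on sid ≥ 36 leaves {(36, 4, Uma)}.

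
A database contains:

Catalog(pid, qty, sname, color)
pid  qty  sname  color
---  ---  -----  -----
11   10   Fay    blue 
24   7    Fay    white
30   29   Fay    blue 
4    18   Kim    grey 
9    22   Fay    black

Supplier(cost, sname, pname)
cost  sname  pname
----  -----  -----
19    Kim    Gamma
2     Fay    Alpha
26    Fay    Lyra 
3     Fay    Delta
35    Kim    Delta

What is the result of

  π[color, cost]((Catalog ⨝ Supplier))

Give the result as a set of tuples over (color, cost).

Natural join on sname: {(11, 10, Fay, blue, 2, Alpha), (11, 10, Fay, blue, 26, Lyra), (11, 10, Fay, blue, 3, Delta), (24, 7, Fay, white, 2, Alpha), (24, 7, Fay, white, 26, Lyra), (24, 7, Fay, white, 3, Delta), (30, 29, Fay, blue, 2, Alpha), (30, 29, Fay, blue, 26, Lyra), (30, 29, Fay, blue, 3, Delta), (4, 18, Kim, grey, 19, Gamma), (4, 18, Kim, grey, 35, Delta), (9, 22, Fay, black, 2, Alpha), (9, 22, Fay, black, 26, Lyra), (9, 22, Fay, black, 3, Delta)}
π_{color, cost} gives {(black, 2), (black, 26), (black, 3), (blue, 2), (blue, 26), (blue, 3), (grey, 19), (grey, 35), (white, 2), (white, 26), (white, 3)} (3 duplicate(s) eliminated).

{(black, 2), (black, 26), (black, 3), (blue, 2), (blue, 26), (blue, 3), (grey, 19), (grey, 35), (white, 2), (white, 26), (white, 3)}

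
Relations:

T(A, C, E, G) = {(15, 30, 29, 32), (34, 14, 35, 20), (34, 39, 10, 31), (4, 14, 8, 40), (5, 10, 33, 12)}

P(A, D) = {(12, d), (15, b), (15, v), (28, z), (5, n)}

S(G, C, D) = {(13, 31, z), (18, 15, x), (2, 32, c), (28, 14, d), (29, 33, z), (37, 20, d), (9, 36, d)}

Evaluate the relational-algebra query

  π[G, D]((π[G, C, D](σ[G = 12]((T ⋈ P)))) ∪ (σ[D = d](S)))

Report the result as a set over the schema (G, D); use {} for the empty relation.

T ⋈ P (natural join on A): {(15, 30, 29, 32, b), (15, 30, 29, 32, v), (5, 10, 33, 12, n)}
Apply σ_{G = 12}; surviving tuples: {(5, 10, 33, 12, n)}
π[G, C, D]: project onto (G, C, D) → {(12, 10, n)}
Apply σ_{D = d}; surviving tuples: {(28, 14, d), (37, 20, d), (9, 36, d)}
Taking the union: {(12, 10, n), (28, 14, d), (37, 20, d), (9, 36, d)}
π[G, D]: project onto (G, D) → {(12, n), (28, d), (37, d), (9, d)}

{(12, n), (28, d), (37, d), (9, d)}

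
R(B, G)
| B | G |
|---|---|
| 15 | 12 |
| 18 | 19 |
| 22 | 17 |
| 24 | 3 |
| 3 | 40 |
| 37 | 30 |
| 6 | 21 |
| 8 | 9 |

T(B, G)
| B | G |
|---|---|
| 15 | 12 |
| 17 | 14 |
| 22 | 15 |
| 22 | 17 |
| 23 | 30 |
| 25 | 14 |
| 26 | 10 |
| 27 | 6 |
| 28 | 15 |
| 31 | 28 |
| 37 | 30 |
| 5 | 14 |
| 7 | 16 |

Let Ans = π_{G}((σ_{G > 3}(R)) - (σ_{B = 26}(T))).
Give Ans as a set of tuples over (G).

{12, 17, 19, 21, 30, 40, 9}

Apply σ_{G > 3}; surviving tuples: {(15, 12), (18, 19), (22, 17), (3, 40), (37, 30), (6, 21), (8, 9)}
Apply σ_{B = 26}; surviving tuples: {(26, 10)}
Taking the difference: {(15, 12), (18, 19), (22, 17), (3, 40), (37, 30), (6, 21), (8, 9)}
Keep only column(s) G: {12, 17, 19, 21, 30, 40, 9}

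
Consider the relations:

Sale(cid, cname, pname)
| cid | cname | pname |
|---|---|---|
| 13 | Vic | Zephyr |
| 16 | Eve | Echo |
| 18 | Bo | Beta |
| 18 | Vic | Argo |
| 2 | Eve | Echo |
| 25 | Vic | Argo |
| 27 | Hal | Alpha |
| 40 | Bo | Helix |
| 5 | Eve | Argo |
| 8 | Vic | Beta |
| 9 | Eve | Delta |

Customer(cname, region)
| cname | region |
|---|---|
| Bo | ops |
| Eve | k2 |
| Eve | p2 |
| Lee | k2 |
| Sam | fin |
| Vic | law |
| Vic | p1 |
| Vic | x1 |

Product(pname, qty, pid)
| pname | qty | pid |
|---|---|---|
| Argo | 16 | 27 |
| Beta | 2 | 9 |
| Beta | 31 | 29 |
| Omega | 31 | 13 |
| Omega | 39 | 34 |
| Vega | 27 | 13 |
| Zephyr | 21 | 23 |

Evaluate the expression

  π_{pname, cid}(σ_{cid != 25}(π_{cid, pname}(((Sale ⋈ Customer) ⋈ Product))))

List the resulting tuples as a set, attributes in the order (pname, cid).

Natural join on cname: {(13, Vic, Zephyr, law), (13, Vic, Zephyr, p1), (13, Vic, Zephyr, x1), (16, Eve, Echo, k2), (16, Eve, Echo, p2), (18, Bo, Beta, ops), (18, Vic, Argo, law), (18, Vic, Argo, p1), (18, Vic, Argo, x1), (2, Eve, Echo, k2), (2, Eve, Echo, p2), (25, Vic, Argo, law), (25, Vic, Argo, p1), (25, Vic, Argo, x1), (40, Bo, Helix, ops), (5, Eve, Argo, k2), (5, Eve, Argo, p2), (8, Vic, Beta, law), (8, Vic, Beta, p1), (8, Vic, Beta, x1), (9, Eve, Delta, k2), (9, Eve, Delta, p2)}
Natural join on pname: {(13, Vic, Zephyr, law, 21, 23), (13, Vic, Zephyr, p1, 21, 23), (13, Vic, Zephyr, x1, 21, 23), (18, Bo, Beta, ops, 2, 9), (18, Bo, Beta, ops, 31, 29), (18, Vic, Argo, law, 16, 27), (18, Vic, Argo, p1, 16, 27), (18, Vic, Argo, x1, 16, 27), (25, Vic, Argo, law, 16, 27), (25, Vic, Argo, p1, 16, 27), (25, Vic, Argo, x1, 16, 27), (5, Eve, Argo, k2, 16, 27), (5, Eve, Argo, p2, 16, 27), (8, Vic, Beta, law, 2, 9), (8, Vic, Beta, law, 31, 29), (8, Vic, Beta, p1, 2, 9), (8, Vic, Beta, p1, 31, 29), (8, Vic, Beta, x1, 2, 9), (8, Vic, Beta, x1, 31, 29)}
Projecting to cid, pname (13 duplicate(s) eliminated): {(13, Zephyr), (18, Argo), (18, Beta), (25, Argo), (5, Argo), (8, Beta)}
σ[cid != 25]: keep tuples satisfying cid != 25 → {(13, Zephyr), (18, Argo), (18, Beta), (5, Argo), (8, Beta)}
Projecting to pname, cid: {(Argo, 18), (Argo, 5), (Beta, 18), (Beta, 8), (Zephyr, 13)}

{(Argo, 18), (Argo, 5), (Beta, 18), (Beta, 8), (Zephyr, 13)}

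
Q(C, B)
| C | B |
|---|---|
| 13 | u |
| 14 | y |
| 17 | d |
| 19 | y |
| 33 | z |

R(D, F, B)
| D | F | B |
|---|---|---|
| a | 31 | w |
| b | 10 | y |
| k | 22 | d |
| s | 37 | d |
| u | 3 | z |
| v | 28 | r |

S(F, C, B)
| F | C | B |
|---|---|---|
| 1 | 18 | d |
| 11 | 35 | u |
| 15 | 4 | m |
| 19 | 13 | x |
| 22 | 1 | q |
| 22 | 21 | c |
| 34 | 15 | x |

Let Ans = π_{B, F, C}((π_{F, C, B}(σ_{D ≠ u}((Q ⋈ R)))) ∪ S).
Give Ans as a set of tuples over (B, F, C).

{(c, 22, 21), (d, 1, 18), (d, 22, 17), (d, 37, 17), (m, 15, 4), (q, 22, 1), (u, 11, 35), (x, 19, 13), (x, 34, 15), (y, 10, 14), (y, 10, 19)}

Joining Q and R on B yields {(14, y, b, 10), (17, d, k, 22), (17, d, s, 37), (19, y, b, 10), (33, z, u, 3)}.
Selection D ≠ u: {(14, y, b, 10), (17, d, k, 22), (17, d, s, 37), (19, y, b, 10)}
π_{F, C, B} gives {(10, 14, y), (10, 19, y), (22, 17, d), (37, 17, d)}.
Taking the union: {(1, 18, d), (10, 14, y), (10, 19, y), (11, 35, u), (15, 4, m), (19, 13, x), (22, 1, q), (22, 17, d), (22, 21, c), (34, 15, x), (37, 17, d)}
π_{B, F, C} gives {(c, 22, 21), (d, 1, 18), (d, 22, 17), (d, 37, 17), (m, 15, 4), (q, 22, 1), (u, 11, 35), (x, 19, 13), (x, 34, 15), (y, 10, 14), (y, 10, 19)}.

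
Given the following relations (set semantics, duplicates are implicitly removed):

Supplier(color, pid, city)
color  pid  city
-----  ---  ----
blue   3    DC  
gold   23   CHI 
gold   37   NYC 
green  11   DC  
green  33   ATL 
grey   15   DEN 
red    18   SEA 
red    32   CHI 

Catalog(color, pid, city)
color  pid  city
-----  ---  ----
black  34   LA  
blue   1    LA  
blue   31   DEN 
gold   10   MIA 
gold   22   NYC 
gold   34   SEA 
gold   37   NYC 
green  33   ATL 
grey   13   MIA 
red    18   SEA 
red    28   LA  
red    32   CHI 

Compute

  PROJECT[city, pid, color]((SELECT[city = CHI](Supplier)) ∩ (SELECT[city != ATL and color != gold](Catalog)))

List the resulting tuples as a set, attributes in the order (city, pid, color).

{(CHI, 32, red)}

Selection city = CHI: {(gold, 23, CHI), (red, 32, CHI)}
Selection city != ATL and color != gold: {(black, 34, LA), (blue, 1, LA), (blue, 31, DEN), (grey, 13, MIA), (red, 18, SEA), (red, 28, LA), (red, 32, CHI)}
Taking the intersection: {(red, 32, CHI)}
π_{city, pid, color} gives {(CHI, 32, red)}.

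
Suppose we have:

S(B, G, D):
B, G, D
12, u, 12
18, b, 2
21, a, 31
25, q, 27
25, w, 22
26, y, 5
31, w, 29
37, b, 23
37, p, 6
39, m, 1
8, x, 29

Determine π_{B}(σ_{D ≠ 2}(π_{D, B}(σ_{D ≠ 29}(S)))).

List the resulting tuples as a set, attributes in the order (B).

{12, 21, 25, 26, 37, 39}

Filtering on D ≠ 29 leaves {(12, u, 12), (18, b, 2), (21, a, 31), (25, q, 27), (25, w, 22), (26, y, 5), (37, b, 23), (37, p, 6), (39, m, 1)}.
π[D, B]: project onto (D, B) → {(1, 39), (12, 12), (2, 18), (22, 25), (23, 37), (27, 25), (31, 21), (5, 26), (6, 37)}
Filtering on D ≠ 2 leaves {(1, 39), (12, 12), (22, 25), (23, 37), (27, 25), (31, 21), (5, 26), (6, 37)}.
π[B]: project onto (B) (2 duplicate(s) eliminated) → {12, 21, 25, 26, 37, 39}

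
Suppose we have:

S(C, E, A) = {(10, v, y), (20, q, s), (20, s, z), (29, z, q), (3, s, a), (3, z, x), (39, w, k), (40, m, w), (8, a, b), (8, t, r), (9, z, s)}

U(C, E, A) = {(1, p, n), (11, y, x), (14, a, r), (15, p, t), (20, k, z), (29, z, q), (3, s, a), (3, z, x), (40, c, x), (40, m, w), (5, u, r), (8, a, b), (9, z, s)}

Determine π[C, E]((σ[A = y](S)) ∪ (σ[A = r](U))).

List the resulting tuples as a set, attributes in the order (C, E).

{(10, v), (14, a), (5, u)}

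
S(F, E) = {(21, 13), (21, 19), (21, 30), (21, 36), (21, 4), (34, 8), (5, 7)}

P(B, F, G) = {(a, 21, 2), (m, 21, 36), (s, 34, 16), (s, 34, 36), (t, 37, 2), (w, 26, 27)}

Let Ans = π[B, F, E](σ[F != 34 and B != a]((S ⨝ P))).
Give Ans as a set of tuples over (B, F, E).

Joining S and P on F yields {(21, 13, a, 2), (21, 13, m, 36), (21, 19, a, 2), (21, 19, m, 36), (21, 30, a, 2), (21, 30, m, 36), (21, 36, a, 2), (21, 36, m, 36), (21, 4, a, 2), (21, 4, m, 36), (34, 8, s, 16), (34, 8, s, 36)}.
Apply σ_{F != 34 and B != a}; surviving tuples: {(21, 13, m, 36), (21, 19, m, 36), (21, 30, m, 36), (21, 36, m, 36), (21, 4, m, 36)}
Projecting to B, F, E: {(m, 21, 13), (m, 21, 19), (m, 21, 30), (m, 21, 36), (m, 21, 4)}

{(m, 21, 13), (m, 21, 19), (m, 21, 30), (m, 21, 36), (m, 21, 4)}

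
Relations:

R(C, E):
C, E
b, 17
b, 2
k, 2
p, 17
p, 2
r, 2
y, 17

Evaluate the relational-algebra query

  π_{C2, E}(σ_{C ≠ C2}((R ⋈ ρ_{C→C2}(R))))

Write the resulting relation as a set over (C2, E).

ρ[C→C2]: schema becomes (C2, E); tuples unchanged.
R ⋈ ρ_{C→C2}(R) (natural join on E): {(b, 17, b), (b, 17, p), (b, 17, y), (b, 2, b), (b, 2, k), (b, 2, p), (b, 2, r), (k, 2, b), (k, 2, k), (k, 2, p), (k, 2, r), (p, 17, b), (p, 17, p), (p, 17, y), (p, 2, b), (p, 2, k), (p, 2, p), (p, 2, r), (r, 2, b), (r, 2, k), (r, 2, p), (r, 2, r), (y, 17, b), (y, 17, p), (y, 17, y)}
Filtering on C ≠ C2 leaves {(b, 17, p), (b, 17, y), (b, 2, k), (b, 2, p), (b, 2, r), (k, 2, b), (k, 2, p), (k, 2, r), (p, 17, b), (p, 17, y), (p, 2, b), (p, 2, k), (p, 2, r), (r, 2, b), (r, 2, k), (r, 2, p), (y, 17, b), (y, 17, p)}.
π[C2, E]: project onto (C2, E) (11 duplicate(s) eliminated) → {(b, 17), (b, 2), (k, 2), (p, 17), (p, 2), (r, 2), (y, 17)}

{(b, 17), (b, 2), (k, 2), (p, 17), (p, 2), (r, 2), (y, 17)}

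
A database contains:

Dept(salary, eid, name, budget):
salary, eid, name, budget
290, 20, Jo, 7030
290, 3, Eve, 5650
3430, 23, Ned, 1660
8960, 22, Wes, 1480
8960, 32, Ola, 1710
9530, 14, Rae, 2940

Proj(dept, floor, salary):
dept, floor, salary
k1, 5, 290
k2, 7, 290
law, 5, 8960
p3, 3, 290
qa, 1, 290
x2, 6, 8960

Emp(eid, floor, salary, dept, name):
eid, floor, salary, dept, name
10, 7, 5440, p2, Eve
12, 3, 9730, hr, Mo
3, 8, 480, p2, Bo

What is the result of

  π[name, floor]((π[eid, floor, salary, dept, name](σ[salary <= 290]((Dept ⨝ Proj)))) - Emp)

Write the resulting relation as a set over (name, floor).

{(Eve, 1), (Eve, 3), (Eve, 5), (Eve, 7), (Jo, 1), (Jo, 3), (Jo, 5), (Jo, 7)}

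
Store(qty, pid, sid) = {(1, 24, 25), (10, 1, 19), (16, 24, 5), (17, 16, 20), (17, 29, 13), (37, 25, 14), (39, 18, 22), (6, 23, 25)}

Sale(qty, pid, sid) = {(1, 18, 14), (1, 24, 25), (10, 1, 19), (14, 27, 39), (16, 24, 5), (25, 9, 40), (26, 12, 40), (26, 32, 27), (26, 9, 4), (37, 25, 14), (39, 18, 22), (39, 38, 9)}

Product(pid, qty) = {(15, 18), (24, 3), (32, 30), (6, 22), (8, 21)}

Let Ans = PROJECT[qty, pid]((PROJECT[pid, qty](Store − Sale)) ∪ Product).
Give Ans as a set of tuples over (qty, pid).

{(17, 16), (17, 29), (18, 15), (21, 8), (22, 6), (3, 24), (30, 32), (6, 23)}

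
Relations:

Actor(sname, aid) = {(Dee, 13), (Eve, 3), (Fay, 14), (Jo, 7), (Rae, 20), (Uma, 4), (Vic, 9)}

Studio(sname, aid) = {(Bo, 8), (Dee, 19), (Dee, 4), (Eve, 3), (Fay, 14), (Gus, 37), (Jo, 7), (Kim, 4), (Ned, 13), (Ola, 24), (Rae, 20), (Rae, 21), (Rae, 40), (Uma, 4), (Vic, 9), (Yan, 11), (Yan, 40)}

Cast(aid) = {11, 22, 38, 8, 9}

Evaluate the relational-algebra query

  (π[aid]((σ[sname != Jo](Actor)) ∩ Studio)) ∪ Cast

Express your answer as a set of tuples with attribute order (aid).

Filtering on sname != Jo leaves {(Dee, 13), (Eve, 3), (Fay, 14), (Rae, 20), (Uma, 4), (Vic, 9)}.
Intersection: {(Dee, 13), (Eve, 3), (Fay, 14), (Rae, 20), (Uma, 4), (Vic, 9)} with {(Bo, 8), (Dee, 19), (Dee, 4), (Eve, 3), (Fay, 14), (Gus, 37), (Jo, 7), (Kim, 4), (Ned, 13), (Ola, 24), (Rae, 20), (Rae, 21), (Rae, 40), (Uma, 4), (Vic, 9), (Yan, 11), (Yan, 40)} → {(Eve, 3), (Fay, 14), (Rae, 20), (Uma, 4), (Vic, 9)}
Keep only column(s) aid: {14, 20, 3, 4, 9}
Union: {14, 20, 3, 4, 9} with {11, 22, 38, 8, 9} → {11, 14, 20, 22, 3, 38, 4, 8, 9}

{11, 14, 20, 22, 3, 38, 4, 8, 9}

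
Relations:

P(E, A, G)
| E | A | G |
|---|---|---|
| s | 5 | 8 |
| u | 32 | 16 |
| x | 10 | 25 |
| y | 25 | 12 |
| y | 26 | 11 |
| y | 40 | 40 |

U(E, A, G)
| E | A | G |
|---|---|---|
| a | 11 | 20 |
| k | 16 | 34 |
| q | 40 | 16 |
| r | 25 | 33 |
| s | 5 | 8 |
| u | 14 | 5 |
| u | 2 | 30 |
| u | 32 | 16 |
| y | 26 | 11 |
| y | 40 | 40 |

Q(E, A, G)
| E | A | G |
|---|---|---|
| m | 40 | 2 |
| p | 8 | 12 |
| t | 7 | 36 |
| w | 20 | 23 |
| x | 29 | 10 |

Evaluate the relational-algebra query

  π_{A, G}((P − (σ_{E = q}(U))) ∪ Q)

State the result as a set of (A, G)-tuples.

{(10, 25), (20, 23), (25, 12), (26, 11), (29, 10), (32, 16), (40, 2), (40, 40), (5, 8), (7, 36), (8, 12)}

σ[E = q]: keep tuples satisfying E = q → {(q, 40, 16)}
Difference: {(s, 5, 8), (u, 32, 16), (x, 10, 25), (y, 25, 12), (y, 26, 11), (y, 40, 40)} with {(q, 40, 16)} → {(s, 5, 8), (u, 32, 16), (x, 10, 25), (y, 25, 12), (y, 26, 11), (y, 40, 40)}
Union: {(s, 5, 8), (u, 32, 16), (x, 10, 25), (y, 25, 12), (y, 26, 11), (y, 40, 40)} with {(m, 40, 2), (p, 8, 12), (t, 7, 36), (w, 20, 23), (x, 29, 10)} → {(m, 40, 2), (p, 8, 12), (s, 5, 8), (t, 7, 36), (u, 32, 16), (w, 20, 23), (x, 10, 25), (x, 29, 10), (y, 25, 12), (y, 26, 11), (y, 40, 40)}
Keep only column(s) A, G: {(10, 25), (20, 23), (25, 12), (26, 11), (29, 10), (32, 16), (40, 2), (40, 40), (5, 8), (7, 36), (8, 12)}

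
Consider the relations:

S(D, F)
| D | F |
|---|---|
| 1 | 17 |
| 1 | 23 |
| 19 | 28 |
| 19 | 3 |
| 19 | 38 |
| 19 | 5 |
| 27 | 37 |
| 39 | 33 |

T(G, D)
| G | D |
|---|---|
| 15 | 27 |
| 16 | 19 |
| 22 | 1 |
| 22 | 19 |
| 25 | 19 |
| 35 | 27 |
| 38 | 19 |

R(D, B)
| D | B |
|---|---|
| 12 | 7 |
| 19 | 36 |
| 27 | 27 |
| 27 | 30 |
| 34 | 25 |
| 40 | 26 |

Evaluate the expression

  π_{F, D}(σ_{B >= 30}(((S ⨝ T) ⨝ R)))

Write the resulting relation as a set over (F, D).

{(28, 19), (3, 19), (37, 27), (38, 19), (5, 19)}

Natural join on D: {(1, 17, 22), (1, 23, 22), (19, 28, 16), (19, 28, 22), (19, 28, 25), (19, 28, 38), (19, 3, 16), (19, 3, 22), (19, 3, 25), (19, 3, 38), (19, 38, 16), (19, 38, 22), (19, 38, 25), (19, 38, 38), (19, 5, 16), (19, 5, 22), (19, 5, 25), (19, 5, 38), (27, 37, 15), (27, 37, 35)}
Natural join on D: {(19, 28, 16, 36), (19, 28, 22, 36), (19, 28, 25, 36), (19, 28, 38, 36), (19, 3, 16, 36), (19, 3, 22, 36), (19, 3, 25, 36), (19, 3, 38, 36), (19, 38, 16, 36), (19, 38, 22, 36), (19, 38, 25, 36), (19, 38, 38, 36), (19, 5, 16, 36), (19, 5, 22, 36), (19, 5, 25, 36), (19, 5, 38, 36), (27, 37, 15, 27), (27, 37, 15, 30), (27, 37, 35, 27), (27, 37, 35, 30)}
Apply σ_{B >= 30}; surviving tuples: {(19, 28, 16, 36), (19, 28, 22, 36), (19, 28, 25, 36), (19, 28, 38, 36), (19, 3, 16, 36), (19, 3, 22, 36), (19, 3, 25, 36), (19, 3, 38, 36), (19, 38, 16, 36), (19, 38, 22, 36), (19, 38, 25, 36), (19, 38, 38, 36), (19, 5, 16, 36), (19, 5, 22, 36), (19, 5, 25, 36), (19, 5, 38, 36), (27, 37, 15, 30), (27, 37, 35, 30)}
Keep only column(s) F, D (13 duplicate(s) eliminated): {(28, 19), (3, 19), (37, 27), (38, 19), (5, 19)}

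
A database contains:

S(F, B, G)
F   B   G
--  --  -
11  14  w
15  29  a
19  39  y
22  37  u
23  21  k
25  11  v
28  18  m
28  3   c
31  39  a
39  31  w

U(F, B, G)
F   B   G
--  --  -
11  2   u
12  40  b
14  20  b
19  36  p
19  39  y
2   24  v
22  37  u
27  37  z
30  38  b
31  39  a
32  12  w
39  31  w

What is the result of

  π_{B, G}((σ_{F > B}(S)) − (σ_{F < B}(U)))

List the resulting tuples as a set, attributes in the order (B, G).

{(11, v), (18, m), (21, k), (3, c), (31, w)}

σ[F > B]: keep tuples satisfying F > B → {(23, 21, k), (25, 11, v), (28, 18, m), (28, 3, c), (39, 31, w)}
σ[F < B]: keep tuples satisfying F < B → {(12, 40, b), (14, 20, b), (19, 36, p), (19, 39, y), (2, 24, v), (22, 37, u), (27, 37, z), (30, 38, b), (31, 39, a)}
Taking the difference: {(23, 21, k), (25, 11, v), (28, 18, m), (28, 3, c), (39, 31, w)}
Keep only column(s) B, G: {(11, v), (18, m), (21, k), (3, c), (31, w)}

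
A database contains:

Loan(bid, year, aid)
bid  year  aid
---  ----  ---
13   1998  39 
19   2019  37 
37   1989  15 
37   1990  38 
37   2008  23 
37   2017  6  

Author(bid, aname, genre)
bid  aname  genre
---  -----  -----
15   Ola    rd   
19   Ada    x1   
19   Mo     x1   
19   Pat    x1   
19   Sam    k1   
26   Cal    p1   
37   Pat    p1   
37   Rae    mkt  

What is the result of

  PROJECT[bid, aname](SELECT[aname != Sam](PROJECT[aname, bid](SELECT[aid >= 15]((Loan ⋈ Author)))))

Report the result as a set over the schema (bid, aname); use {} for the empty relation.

{(19, Ada), (19, Mo), (19, Pat), (37, Pat), (37, Rae)}

Natural join on bid: {(19, 2019, 37, Ada, x1), (19, 2019, 37, Mo, x1), (19, 2019, 37, Pat, x1), (19, 2019, 37, Sam, k1), (37, 1989, 15, Pat, p1), (37, 1989, 15, Rae, mkt), (37, 1990, 38, Pat, p1), (37, 1990, 38, Rae, mkt), (37, 2008, 23, Pat, p1), (37, 2008, 23, Rae, mkt), (37, 2017, 6, Pat, p1), (37, 2017, 6, Rae, mkt)}
Apply σ_{aid >= 15}; surviving tuples: {(19, 2019, 37, Ada, x1), (19, 2019, 37, Mo, x1), (19, 2019, 37, Pat, x1), (19, 2019, 37, Sam, k1), (37, 1989, 15, Pat, p1), (37, 1989, 15, Rae, mkt), (37, 1990, 38, Pat, p1), (37, 1990, 38, Rae, mkt), (37, 2008, 23, Pat, p1), (37, 2008, 23, Rae, mkt)}
π_{aname, bid} gives {(Ada, 19), (Mo, 19), (Pat, 19), (Pat, 37), (Rae, 37), (Sam, 19)} (4 duplicate(s) eliminated).
Apply σ_{aname != Sam}; surviving tuples: {(Ada, 19), (Mo, 19), (Pat, 19), (Pat, 37), (Rae, 37)}
π_{bid, aname} gives {(19, Ada), (19, Mo), (19, Pat), (37, Pat), (37, Rae)}.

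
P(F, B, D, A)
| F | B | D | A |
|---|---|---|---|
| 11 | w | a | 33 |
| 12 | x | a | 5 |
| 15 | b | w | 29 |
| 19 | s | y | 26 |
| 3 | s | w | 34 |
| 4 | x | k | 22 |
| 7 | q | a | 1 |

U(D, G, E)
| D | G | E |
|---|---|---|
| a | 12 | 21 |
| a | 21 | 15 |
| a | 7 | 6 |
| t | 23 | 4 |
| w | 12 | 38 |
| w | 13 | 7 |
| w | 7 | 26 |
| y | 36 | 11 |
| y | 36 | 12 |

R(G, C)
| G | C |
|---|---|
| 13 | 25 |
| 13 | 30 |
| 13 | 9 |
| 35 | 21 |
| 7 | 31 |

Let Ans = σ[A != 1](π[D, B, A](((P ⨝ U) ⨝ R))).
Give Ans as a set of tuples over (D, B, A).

Joining P and U on D yields {(11, w, a, 33, 12, 21), (11, w, a, 33, 21, 15), (11, w, a, 33, 7, 6), (12, x, a, 5, 12, 21), (12, x, a, 5, 21, 15), (12, x, a, 5, 7, 6), (15, b, w, 29, 12, 38), (15, b, w, 29, 13, 7), (15, b, w, 29, 7, 26), (19, s, y, 26, 36, 11), (19, s, y, 26, 36, 12), (3, s, w, 34, 12, 38), (3, s, w, 34, 13, 7), (3, s, w, 34, 7, 26), (7, q, a, 1, 12, 21), (7, q, a, 1, 21, 15), (7, q, a, 1, 7, 6)}.
Joining (P ⨝ U) and R on G yields {(11, w, a, 33, 7, 6, 31), (12, x, a, 5, 7, 6, 31), (15, b, w, 29, 13, 7, 25), (15, b, w, 29, 13, 7, 30), (15, b, w, 29, 13, 7, 9), (15, b, w, 29, 7, 26, 31), (3, s, w, 34, 13, 7, 25), (3, s, w, 34, 13, 7, 30), (3, s, w, 34, 13, 7, 9), (3, s, w, 34, 7, 26, 31), (7, q, a, 1, 7, 6, 31)}.
Projecting to D, B, A (6 duplicate(s) eliminated): {(a, q, 1), (a, w, 33), (a, x, 5), (w, b, 29), (w, s, 34)}
σ[A != 1]: keep tuples satisfying A != 1 → {(a, w, 33), (a, x, 5), (w, b, 29), (w, s, 34)}

{(a, w, 33), (a, x, 5), (w, b, 29), (w, s, 34)}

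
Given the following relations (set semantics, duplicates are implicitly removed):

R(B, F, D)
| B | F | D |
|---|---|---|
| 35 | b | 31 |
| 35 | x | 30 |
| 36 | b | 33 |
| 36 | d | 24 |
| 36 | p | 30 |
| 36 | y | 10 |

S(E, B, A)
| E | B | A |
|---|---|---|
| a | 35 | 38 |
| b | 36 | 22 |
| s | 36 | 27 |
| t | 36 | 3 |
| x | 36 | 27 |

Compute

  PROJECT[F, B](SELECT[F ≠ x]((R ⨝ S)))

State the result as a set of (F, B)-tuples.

{(b, 35), (b, 36), (d, 36), (p, 36), (y, 36)}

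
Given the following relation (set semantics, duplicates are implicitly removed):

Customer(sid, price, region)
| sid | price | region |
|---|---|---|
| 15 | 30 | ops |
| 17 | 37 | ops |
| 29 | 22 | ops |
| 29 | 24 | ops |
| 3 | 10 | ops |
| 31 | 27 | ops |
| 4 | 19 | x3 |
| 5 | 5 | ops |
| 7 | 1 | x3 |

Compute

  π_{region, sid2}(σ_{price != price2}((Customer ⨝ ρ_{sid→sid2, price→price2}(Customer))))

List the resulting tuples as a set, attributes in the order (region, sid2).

{(ops, 15), (ops, 17), (ops, 29), (ops, 3), (ops, 31), (ops, 5), (x3, 4), (x3, 7)}

ρ[sid→sid2, price→price2]: schema becomes (sid2, price2, region); tuples unchanged.
Joining Customer and ρ_{sid→sid2, price→price2}(Customer) on region yields {(15, 30, ops, 15, 30), (15, 30, ops, 17, 37), (15, 30, ops, 29, 22), (15, 30, ops, 29, 24), (15, 30, ops, 3, 10), (15, 30, ops, 31, 27), (15, 30, ops, 5, 5), (17, 37, ops, 15, 30), (17, 37, ops, 17, 37), (17, 37, ops, 29, 22), (17, 37, ops, 29, 24), (17, 37, ops, 3, 10), (17, 37, ops, 31, 27), (17, 37, ops, 5, 5), (29, 22, ops, 15, 30), (29, 22, ops, 17, 37), (29, 22, ops, 29, 22), (29, 22, ops, 29, 24), (29, 22, ops, 3, 10), (29, 22, ops, 31, 27), (29, 22, ops, 5, 5), (29, 24, ops, 15, 30), (29, 24, ops, 17, 37), (29, 24, ops, 29, 22), (29, 24, ops, 29, 24), (29, 24, ops, 3, 10), (29, 24, ops, 31, 27), (29, 24, ops, 5, 5), (3, 10, ops, 15, 30), (3, 10, ops, 17, 37), (3, 10, ops, 29, 22), (3, 10, ops, 29, 24), (3, 10, ops, 3, 10), (3, 10, ops, 31, 27), (3, 10, ops, 5, 5), (31, 27, ops, 15, 30), (31, 27, ops, 17, 37), (31, 27, ops, 29, 22), (31, 27, ops, 29, 24), (31, 27, ops, 3, 10), (31, 27, ops, 31, 27), (31, 27, ops, 5, 5), (4, 19, x3, 4, 19), (4, 19, x3, 7, 1), (5, 5, ops, 15, 30), (5, 5, ops, 17, 37), (5, 5, ops, 29, 22), (5, 5, ops, 29, 24), (5, 5, ops, 3, 10), (5, 5, ops, 31, 27), (5, 5, ops, 5, 5), (7, 1, x3, 4, 19), (7, 1, x3, 7, 1)}.
Selection price != price2: {(15, 30, ops, 17, 37), (15, 30, ops, 29, 22), (15, 30, ops, 29, 24), (15, 30, ops, 3, 10), (15, 30, ops, 31, 27), (15, 30, ops, 5, 5), (17, 37, ops, 15, 30), (17, 37, ops, 29, 22), (17, 37, ops, 29, 24), (17, 37, ops, 3, 10), (17, 37, ops, 31, 27), (17, 37, ops, 5, 5), (29, 22, ops, 15, 30), (29, 22, ops, 17, 37), (29, 22, ops, 29, 24), (29, 22, ops, 3, 10), (29, 22, ops, 31, 27), (29, 22, ops, 5, 5), (29, 24, ops, 15, 30), (29, 24, ops, 17, 37), (29, 24, ops, 29, 22), (29, 24, ops, 3, 10), (29, 24, ops, 31, 27), (29, 24, ops, 5, 5), (3, 10, ops, 15, 30), (3, 10, ops, 17, 37), (3, 10, ops, 29, 22), (3, 10, ops, 29, 24), (3, 10, ops, 31, 27), (3, 10, ops, 5, 5), (31, 27, ops, 15, 30), (31, 27, ops, 17, 37), (31, 27, ops, 29, 22), (31, 27, ops, 29, 24), (31, 27, ops, 3, 10), (31, 27, ops, 5, 5), (4, 19, x3, 7, 1), (5, 5, ops, 15, 30), (5, 5, ops, 17, 37), (5, 5, ops, 29, 22), (5, 5, ops, 29, 24), (5, 5, ops, 3, 10), (5, 5, ops, 31, 27), (7, 1, x3, 4, 19)}
Projecting to region, sid2 (36 duplicate(s) eliminated): {(ops, 15), (ops, 17), (ops, 29), (ops, 3), (ops, 31), (ops, 5), (x3, 4), (x3, 7)}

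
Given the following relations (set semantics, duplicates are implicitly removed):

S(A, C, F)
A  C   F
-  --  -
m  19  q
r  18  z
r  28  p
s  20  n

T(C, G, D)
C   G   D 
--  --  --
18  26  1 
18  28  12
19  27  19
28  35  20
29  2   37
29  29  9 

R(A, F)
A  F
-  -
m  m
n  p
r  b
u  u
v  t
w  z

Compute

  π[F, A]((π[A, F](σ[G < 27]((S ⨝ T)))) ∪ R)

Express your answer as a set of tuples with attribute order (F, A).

{(b, r), (m, m), (p, n), (t, v), (u, u), (z, r), (z, w)}

S ⋈ T (natural join on C): {(m, 19, q, 27, 19), (r, 18, z, 26, 1), (r, 18, z, 28, 12), (r, 28, p, 35, 20)}
σ[G < 27]: keep tuples satisfying G < 27 → {(r, 18, z, 26, 1)}
Projecting to A, F: {(r, z)}
Set union of the two operands is {(m, m), (n, p), (r, b), (r, z), (u, u), (v, t), (w, z)}.
Projecting to F, A: {(b, r), (m, m), (p, n), (t, v), (u, u), (z, r), (z, w)}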